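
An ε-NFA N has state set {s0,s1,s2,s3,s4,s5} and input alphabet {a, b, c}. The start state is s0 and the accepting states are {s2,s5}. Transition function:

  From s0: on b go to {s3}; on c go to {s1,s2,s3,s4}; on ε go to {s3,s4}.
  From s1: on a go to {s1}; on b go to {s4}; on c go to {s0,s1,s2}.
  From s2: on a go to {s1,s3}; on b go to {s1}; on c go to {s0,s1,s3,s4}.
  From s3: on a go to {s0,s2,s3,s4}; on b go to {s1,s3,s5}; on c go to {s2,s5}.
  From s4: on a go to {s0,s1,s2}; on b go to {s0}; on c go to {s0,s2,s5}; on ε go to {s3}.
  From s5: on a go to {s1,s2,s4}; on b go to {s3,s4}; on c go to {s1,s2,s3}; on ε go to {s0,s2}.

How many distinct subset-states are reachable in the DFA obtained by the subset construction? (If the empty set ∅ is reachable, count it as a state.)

Start state of the DFA: {s0,s3,s4} (ε-closure of the NFA start).
{s0,s3,s4} --a--> {s0,s1,s2,s3,s4}  [new]
{s0,s3,s4} --b--> {s0,s1,s2,s3,s4,s5}  [new]
{s0,s3,s4} --c--> {s0,s1,s2,s3,s4,s5}  [seen]
{s0,s1,s2,s3,s4} --a--> {s0,s1,s2,s3,s4}  [seen]
{s0,s1,s2,s3,s4} --b--> {s0,s1,s2,s3,s4,s5}  [seen]
{s0,s1,s2,s3,s4} --c--> {s0,s1,s2,s3,s4,s5}  [seen]
{s0,s1,s2,s3,s4,s5} --a--> {s0,s1,s2,s3,s4}  [seen]
{s0,s1,s2,s3,s4,s5} --b--> {s0,s1,s2,s3,s4,s5}  [seen]
{s0,s1,s2,s3,s4,s5} --c--> {s0,s1,s2,s3,s4,s5}  [seen]
Reachable DFA states: {s0,s3,s4}, {s0,s1,s2,s3,s4}, {s0,s1,s2,s3,s4,s5}.

3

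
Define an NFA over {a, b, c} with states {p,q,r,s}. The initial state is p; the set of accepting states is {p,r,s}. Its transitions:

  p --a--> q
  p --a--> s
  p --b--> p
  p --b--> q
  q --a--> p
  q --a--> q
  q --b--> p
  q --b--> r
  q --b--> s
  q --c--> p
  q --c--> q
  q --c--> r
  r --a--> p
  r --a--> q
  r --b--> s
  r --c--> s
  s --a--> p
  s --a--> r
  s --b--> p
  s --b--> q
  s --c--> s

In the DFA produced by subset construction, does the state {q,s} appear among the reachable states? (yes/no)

Start state of the DFA: {p}.
{p} --a--> {q,s}  [new]
{p} --b--> {p,q}  [new]
{p} --c--> ∅  [new]
{q,s} --a--> {p,q,r}  [new]
{q,s} --b--> {p,q,r,s}  [new]
{q,s} --c--> {p,q,r,s}  [seen]
{p,q} --a--> {p,q,s}  [new]
{p,q} --b--> {p,q,r,s}  [seen]
{p,q} --c--> {p,q,r}  [seen]
∅ --a--> ∅  [seen]
∅ --b--> ∅  [seen]
∅ --c--> ∅  [seen]
{p,q,r} --a--> {p,q,s}  [seen]
{p,q,r} --b--> {p,q,r,s}  [seen]
{p,q,r} --c--> {p,q,r,s}  [seen]
{p,q,r,s} --a--> {p,q,r,s}  [seen]
{p,q,r,s} --b--> {p,q,r,s}  [seen]
{p,q,r,s} --c--> {p,q,r,s}  [seen]
{p,q,s} --a--> {p,q,r,s}  [seen]
{p,q,s} --b--> {p,q,r,s}  [seen]
{p,q,s} --c--> {p,q,r,s}  [seen]
Reachable DFA states: {p}, {q,s}, {p,q}, ∅, {p,q,r}, {p,q,r,s}, {p,q,s}.
{q,s} is among them.

yes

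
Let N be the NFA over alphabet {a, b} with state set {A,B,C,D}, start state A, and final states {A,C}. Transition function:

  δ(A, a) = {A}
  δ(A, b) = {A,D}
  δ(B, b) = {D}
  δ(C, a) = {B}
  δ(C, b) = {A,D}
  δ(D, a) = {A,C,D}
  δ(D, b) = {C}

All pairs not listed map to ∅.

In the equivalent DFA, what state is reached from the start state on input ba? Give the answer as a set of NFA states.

{A,C,D}

Start: {A}.
δ(A,b) = {A,D}.
Union: {A,D}.
After b: {A,D}.
δ(A,a) = {A}; δ(D,a) = {A,C,D}.
Union: {A,C,D}.
After a: {A,C,D}.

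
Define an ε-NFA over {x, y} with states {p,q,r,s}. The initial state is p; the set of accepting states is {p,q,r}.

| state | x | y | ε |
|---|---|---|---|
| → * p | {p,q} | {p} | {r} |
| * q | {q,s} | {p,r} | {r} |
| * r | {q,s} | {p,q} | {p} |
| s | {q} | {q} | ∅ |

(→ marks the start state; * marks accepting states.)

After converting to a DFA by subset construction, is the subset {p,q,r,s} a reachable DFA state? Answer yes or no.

Start state of the DFA: {p,r} (ε-closure of the NFA start).
{p,r} --x--> {p,q,r,s}  [new]
{p,r} --y--> {p,q,r}  [new]
{p,q,r,s} --x--> {p,q,r,s}  [seen]
{p,q,r,s} --y--> {p,q,r}  [seen]
{p,q,r} --x--> {p,q,r,s}  [seen]
{p,q,r} --y--> {p,q,r}  [seen]
Reachable DFA states: {p,r}, {p,q,r,s}, {p,q,r}.
{p,q,r,s} is among them.

yes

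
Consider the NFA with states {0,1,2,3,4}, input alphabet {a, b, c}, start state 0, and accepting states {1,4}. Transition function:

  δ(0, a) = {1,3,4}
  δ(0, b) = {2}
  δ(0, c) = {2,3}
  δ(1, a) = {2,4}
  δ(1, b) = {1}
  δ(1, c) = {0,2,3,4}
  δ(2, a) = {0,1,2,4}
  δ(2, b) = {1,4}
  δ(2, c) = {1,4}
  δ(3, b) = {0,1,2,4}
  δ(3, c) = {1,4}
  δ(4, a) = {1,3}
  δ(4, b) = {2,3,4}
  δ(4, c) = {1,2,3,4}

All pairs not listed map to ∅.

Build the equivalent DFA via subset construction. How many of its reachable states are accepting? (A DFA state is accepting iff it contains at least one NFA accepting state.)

Start state of the DFA: {0}.
{0} --a--> {1,3,4}  [new]
{0} --b--> {2}  [new]
{0} --c--> {2,3}  [new]
{1,3,4} --a--> {1,2,3,4}  [new]
{1,3,4} --b--> {0,1,2,3,4}  [new]
{1,3,4} --c--> {0,1,2,3,4}  [seen]
{2} --a--> {0,1,2,4}  [new]
{2} --b--> {1,4}  [new]
{2} --c--> {1,4}  [seen]
{2,3} --a--> {0,1,2,4}  [seen]
{2,3} --b--> {0,1,2,4}  [seen]
{2,3} --c--> {1,4}  [seen]
{1,2,3,4} --a--> {0,1,2,3,4}  [seen]
{1,2,3,4} --b--> {0,1,2,3,4}  [seen]
{1,2,3,4} --c--> {0,1,2,3,4}  [seen]
{0,1,2,3,4} --a--> {0,1,2,3,4}  [seen]
{0,1,2,3,4} --b--> {0,1,2,3,4}  [seen]
{0,1,2,3,4} --c--> {0,1,2,3,4}  [seen]
{0,1,2,4} --a--> {0,1,2,3,4}  [seen]
{0,1,2,4} --b--> {1,2,3,4}  [seen]
{0,1,2,4} --c--> {0,1,2,3,4}  [seen]
{1,4} --a--> {1,2,3,4}  [seen]
{1,4} --b--> {1,2,3,4}  [seen]
{1,4} --c--> {0,1,2,3,4}  [seen]
Reachable DFA states: {0}, {1,3,4}, {2}, {2,3}, {1,2,3,4}, {0,1,2,3,4}, {0,1,2,4}, {1,4}.
Accepting DFA states (contain an NFA accepting state): {1,3,4}, {1,2,3,4}, {0,1,2,3,4}, {0,1,2,4}, {1,4}.

5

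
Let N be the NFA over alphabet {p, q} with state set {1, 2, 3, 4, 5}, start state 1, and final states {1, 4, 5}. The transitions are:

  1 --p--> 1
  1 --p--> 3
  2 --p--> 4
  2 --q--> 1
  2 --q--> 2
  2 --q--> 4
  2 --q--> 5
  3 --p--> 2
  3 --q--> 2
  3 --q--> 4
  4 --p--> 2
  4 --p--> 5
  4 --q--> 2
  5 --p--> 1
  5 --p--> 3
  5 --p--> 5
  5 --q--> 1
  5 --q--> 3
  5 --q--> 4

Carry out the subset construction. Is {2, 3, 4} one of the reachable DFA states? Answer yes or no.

Start state of the DFA: {1}.
{1} --p--> {1, 3}  [new]
{1} --q--> ∅  [new]
{1, 3} --p--> {1, 2, 3}  [new]
{1, 3} --q--> {2, 4}  [new]
∅ --p--> ∅  [seen]
∅ --q--> ∅  [seen]
{1, 2, 3} --p--> {1, 2, 3, 4}  [new]
{1, 2, 3} --q--> {1, 2, 4, 5}  [new]
{2, 4} --p--> {2, 4, 5}  [new]
{2, 4} --q--> {1, 2, 4, 5}  [seen]
{1, 2, 3, 4} --p--> {1, 2, 3, 4, 5}  [new]
{1, 2, 3, 4} --q--> {1, 2, 4, 5}  [seen]
{1, 2, 4, 5} --p--> {1, 2, 3, 4, 5}  [seen]
{1, 2, 4, 5} --q--> {1, 2, 3, 4, 5}  [seen]
{2, 4, 5} --p--> {1, 2, 3, 4, 5}  [seen]
{2, 4, 5} --q--> {1, 2, 3, 4, 5}  [seen]
{1, 2, 3, 4, 5} --p--> {1, 2, 3, 4, 5}  [seen]
{1, 2, 3, 4, 5} --q--> {1, 2, 3, 4, 5}  [seen]
Reachable DFA states: {1}, {1, 3}, ∅, {1, 2, 3}, {2, 4}, {1, 2, 3, 4}, {1, 2, 4, 5}, {2, 4, 5}, {1, 2, 3, 4, 5}.
{2, 3, 4} is not among them.

no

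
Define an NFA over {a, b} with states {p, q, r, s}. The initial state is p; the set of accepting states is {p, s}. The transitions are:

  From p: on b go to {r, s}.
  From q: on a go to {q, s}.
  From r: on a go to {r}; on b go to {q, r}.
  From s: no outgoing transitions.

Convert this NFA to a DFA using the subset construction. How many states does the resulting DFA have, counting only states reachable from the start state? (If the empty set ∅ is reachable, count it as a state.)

6

Start state of the DFA: {p}.
{p} --a--> ∅  [new]
{p} --b--> {r, s}  [new]
∅ --a--> ∅  [seen]
∅ --b--> ∅  [seen]
{r, s} --a--> {r}  [new]
{r, s} --b--> {q, r}  [new]
{r} --a--> {r}  [seen]
{r} --b--> {q, r}  [seen]
{q, r} --a--> {q, r, s}  [new]
{q, r} --b--> {q, r}  [seen]
{q, r, s} --a--> {q, r, s}  [seen]
{q, r, s} --b--> {q, r}  [seen]
Reachable DFA states: {p}, ∅, {r, s}, {r}, {q, r}, {q, r, s}.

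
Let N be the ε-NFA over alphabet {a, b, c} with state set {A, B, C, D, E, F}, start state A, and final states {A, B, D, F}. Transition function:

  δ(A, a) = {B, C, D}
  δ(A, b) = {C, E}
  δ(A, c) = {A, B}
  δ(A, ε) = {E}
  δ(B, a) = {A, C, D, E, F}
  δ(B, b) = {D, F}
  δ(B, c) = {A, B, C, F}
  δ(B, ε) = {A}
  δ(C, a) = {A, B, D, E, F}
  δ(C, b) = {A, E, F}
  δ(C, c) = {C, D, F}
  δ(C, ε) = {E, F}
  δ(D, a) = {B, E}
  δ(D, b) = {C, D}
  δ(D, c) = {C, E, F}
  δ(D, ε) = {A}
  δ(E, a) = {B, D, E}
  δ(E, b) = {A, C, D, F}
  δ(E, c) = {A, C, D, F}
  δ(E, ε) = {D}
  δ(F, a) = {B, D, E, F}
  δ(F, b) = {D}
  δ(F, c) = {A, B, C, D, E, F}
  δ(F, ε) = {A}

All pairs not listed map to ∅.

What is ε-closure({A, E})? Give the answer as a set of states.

Begin with {A, E}.
E →ε {D}; add D.
ε-closure = {A, D, E}.

{A, D, E}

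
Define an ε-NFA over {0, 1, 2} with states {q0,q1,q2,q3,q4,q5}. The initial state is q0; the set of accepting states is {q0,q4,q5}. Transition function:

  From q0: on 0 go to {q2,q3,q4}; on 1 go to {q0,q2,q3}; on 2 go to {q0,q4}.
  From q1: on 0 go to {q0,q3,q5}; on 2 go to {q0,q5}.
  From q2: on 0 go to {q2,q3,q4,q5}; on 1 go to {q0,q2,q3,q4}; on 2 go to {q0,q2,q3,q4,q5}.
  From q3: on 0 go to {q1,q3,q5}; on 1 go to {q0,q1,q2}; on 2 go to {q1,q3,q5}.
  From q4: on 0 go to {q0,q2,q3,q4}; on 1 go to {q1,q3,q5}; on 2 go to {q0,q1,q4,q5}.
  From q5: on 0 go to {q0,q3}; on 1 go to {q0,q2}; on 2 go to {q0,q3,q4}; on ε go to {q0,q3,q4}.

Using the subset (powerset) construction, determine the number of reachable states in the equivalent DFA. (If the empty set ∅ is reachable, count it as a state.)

Start state of the DFA: {q0} (ε-closure of the NFA start).
{q0} --0--> {q2,q3,q4}  [new]
{q0} --1--> {q0,q2,q3}  [new]
{q0} --2--> {q0,q4}  [new]
{q2,q3,q4} --0--> {q0,q1,q2,q3,q4,q5}  [new]
{q2,q3,q4} --1--> {q0,q1,q2,q3,q4,q5}  [seen]
{q2,q3,q4} --2--> {q0,q1,q2,q3,q4,q5}  [seen]
{q0,q2,q3} --0--> {q0,q1,q2,q3,q4,q5}  [seen]
{q0,q2,q3} --1--> {q0,q1,q2,q3,q4}  [new]
{q0,q2,q3} --2--> {q0,q1,q2,q3,q4,q5}  [seen]
{q0,q4} --0--> {q0,q2,q3,q4}  [new]
{q0,q4} --1--> {q0,q1,q2,q3,q4,q5}  [seen]
{q0,q4} --2--> {q0,q1,q3,q4,q5}  [new]
{q0,q1,q2,q3,q4,q5} --0--> {q0,q1,q2,q3,q4,q5}  [seen]
{q0,q1,q2,q3,q4,q5} --1--> {q0,q1,q2,q3,q4,q5}  [seen]
{q0,q1,q2,q3,q4,q5} --2--> {q0,q1,q2,q3,q4,q5}  [seen]
{q0,q1,q2,q3,q4} --0--> {q0,q1,q2,q3,q4,q5}  [seen]
{q0,q1,q2,q3,q4} --1--> {q0,q1,q2,q3,q4,q5}  [seen]
{q0,q1,q2,q3,q4} --2--> {q0,q1,q2,q3,q4,q5}  [seen]
{q0,q2,q3,q4} --0--> {q0,q1,q2,q3,q4,q5}  [seen]
{q0,q2,q3,q4} --1--> {q0,q1,q2,q3,q4,q5}  [seen]
{q0,q2,q3,q4} --2--> {q0,q1,q2,q3,q4,q5}  [seen]
{q0,q1,q3,q4,q5} --0--> {q0,q1,q2,q3,q4,q5}  [seen]
{q0,q1,q3,q4,q5} --1--> {q0,q1,q2,q3,q4,q5}  [seen]
{q0,q1,q3,q4,q5} --2--> {q0,q1,q3,q4,q5}  [seen]
Reachable DFA states: {q0}, {q2,q3,q4}, {q0,q2,q3}, {q0,q4}, {q0,q1,q2,q3,q4,q5}, {q0,q1,q2,q3,q4}, {q0,q2,q3,q4}, {q0,q1,q3,q4,q5}.

8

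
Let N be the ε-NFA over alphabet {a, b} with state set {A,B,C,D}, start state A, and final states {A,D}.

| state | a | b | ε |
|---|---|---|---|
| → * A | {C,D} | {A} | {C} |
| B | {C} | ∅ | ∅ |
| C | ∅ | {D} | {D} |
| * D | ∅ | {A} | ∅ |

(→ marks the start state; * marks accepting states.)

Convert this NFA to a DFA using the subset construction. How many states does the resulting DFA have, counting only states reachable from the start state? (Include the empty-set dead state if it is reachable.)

Start state of the DFA: {A,C,D} (ε-closure of the NFA start).
{A,C,D} --a--> {C,D}  [new]
{A,C,D} --b--> {A,C,D}  [seen]
{C,D} --a--> ∅  [new]
{C,D} --b--> {A,C,D}  [seen]
∅ --a--> ∅  [seen]
∅ --b--> ∅  [seen]
Reachable DFA states: {A,C,D}, {C,D}, ∅.

3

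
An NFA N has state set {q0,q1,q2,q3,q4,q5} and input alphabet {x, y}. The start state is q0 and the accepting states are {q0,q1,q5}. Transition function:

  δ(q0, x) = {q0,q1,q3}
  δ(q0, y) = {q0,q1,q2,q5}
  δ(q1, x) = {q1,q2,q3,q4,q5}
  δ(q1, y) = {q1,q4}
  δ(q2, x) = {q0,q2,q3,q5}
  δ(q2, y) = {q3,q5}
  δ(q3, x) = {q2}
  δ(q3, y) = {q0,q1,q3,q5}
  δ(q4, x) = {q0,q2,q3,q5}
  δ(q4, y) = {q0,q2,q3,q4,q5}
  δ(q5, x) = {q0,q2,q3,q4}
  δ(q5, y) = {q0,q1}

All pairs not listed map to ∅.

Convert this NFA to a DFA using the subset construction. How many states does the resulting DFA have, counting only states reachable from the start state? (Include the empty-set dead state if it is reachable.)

4

Start state of the DFA: {q0}.
{q0} --x--> {q0,q1,q3}  [new]
{q0} --y--> {q0,q1,q2,q5}  [new]
{q0,q1,q3} --x--> {q0,q1,q2,q3,q4,q5}  [new]
{q0,q1,q3} --y--> {q0,q1,q2,q3,q4,q5}  [seen]
{q0,q1,q2,q5} --x--> {q0,q1,q2,q3,q4,q5}  [seen]
{q0,q1,q2,q5} --y--> {q0,q1,q2,q3,q4,q5}  [seen]
{q0,q1,q2,q3,q4,q5} --x--> {q0,q1,q2,q3,q4,q5}  [seen]
{q0,q1,q2,q3,q4,q5} --y--> {q0,q1,q2,q3,q4,q5}  [seen]
Reachable DFA states: {q0}, {q0,q1,q3}, {q0,q1,q2,q5}, {q0,q1,q2,q3,q4,q5}.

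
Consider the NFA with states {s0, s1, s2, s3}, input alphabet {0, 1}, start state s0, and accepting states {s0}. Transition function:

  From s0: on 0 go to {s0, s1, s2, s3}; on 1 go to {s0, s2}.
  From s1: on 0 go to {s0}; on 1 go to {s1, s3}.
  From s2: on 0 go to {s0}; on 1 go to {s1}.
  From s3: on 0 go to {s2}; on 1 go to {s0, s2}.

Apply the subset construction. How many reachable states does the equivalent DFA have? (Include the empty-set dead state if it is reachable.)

Start state of the DFA: {s0}.
{s0} --0--> {s0, s1, s2, s3}  [new]
{s0} --1--> {s0, s2}  [new]
{s0, s1, s2, s3} --0--> {s0, s1, s2, s3}  [seen]
{s0, s1, s2, s3} --1--> {s0, s1, s2, s3}  [seen]
{s0, s2} --0--> {s0, s1, s2, s3}  [seen]
{s0, s2} --1--> {s0, s1, s2}  [new]
{s0, s1, s2} --0--> {s0, s1, s2, s3}  [seen]
{s0, s1, s2} --1--> {s0, s1, s2, s3}  [seen]
Reachable DFA states: {s0}, {s0, s1, s2, s3}, {s0, s2}, {s0, s1, s2}.

4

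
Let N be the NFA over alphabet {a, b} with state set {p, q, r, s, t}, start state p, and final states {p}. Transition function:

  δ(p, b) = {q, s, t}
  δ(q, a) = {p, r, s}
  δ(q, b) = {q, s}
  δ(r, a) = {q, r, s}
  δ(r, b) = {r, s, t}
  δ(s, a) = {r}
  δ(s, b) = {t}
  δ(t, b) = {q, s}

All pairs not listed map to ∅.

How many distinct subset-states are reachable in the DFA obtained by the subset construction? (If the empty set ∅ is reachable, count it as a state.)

7

Start state of the DFA: {p}.
{p} --a--> ∅  [new]
{p} --b--> {q, s, t}  [new]
∅ --a--> ∅  [seen]
∅ --b--> ∅  [seen]
{q, s, t} --a--> {p, r, s}  [new]
{q, s, t} --b--> {q, s, t}  [seen]
{p, r, s} --a--> {q, r, s}  [new]
{p, r, s} --b--> {q, r, s, t}  [new]
{q, r, s} --a--> {p, q, r, s}  [new]
{q, r, s} --b--> {q, r, s, t}  [seen]
{q, r, s, t} --a--> {p, q, r, s}  [seen]
{q, r, s, t} --b--> {q, r, s, t}  [seen]
{p, q, r, s} --a--> {p, q, r, s}  [seen]
{p, q, r, s} --b--> {q, r, s, t}  [seen]
Reachable DFA states: {p}, ∅, {q, s, t}, {p, r, s}, {q, r, s}, {q, r, s, t}, {p, q, r, s}.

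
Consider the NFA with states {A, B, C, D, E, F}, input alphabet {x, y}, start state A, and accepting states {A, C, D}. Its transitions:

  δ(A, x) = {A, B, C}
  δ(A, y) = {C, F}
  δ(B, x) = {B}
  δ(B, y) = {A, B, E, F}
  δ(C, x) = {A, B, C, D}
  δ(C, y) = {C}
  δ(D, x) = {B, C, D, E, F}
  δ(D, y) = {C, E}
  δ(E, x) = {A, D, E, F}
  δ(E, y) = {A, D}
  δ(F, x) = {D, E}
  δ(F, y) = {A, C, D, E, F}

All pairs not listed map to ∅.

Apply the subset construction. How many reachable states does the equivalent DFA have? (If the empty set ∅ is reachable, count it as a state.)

Start state of the DFA: {A}.
{A} --x--> {A, B, C}  [new]
{A} --y--> {C, F}  [new]
{A, B, C} --x--> {A, B, C, D}  [new]
{A, B, C} --y--> {A, B, C, E, F}  [new]
{C, F} --x--> {A, B, C, D, E}  [new]
{C, F} --y--> {A, C, D, E, F}  [new]
{A, B, C, D} --x--> {A, B, C, D, E, F}  [new]
{A, B, C, D} --y--> {A, B, C, E, F}  [seen]
{A, B, C, E, F} --x--> {A, B, C, D, E, F}  [seen]
{A, B, C, E, F} --y--> {A, B, C, D, E, F}  [seen]
{A, B, C, D, E} --x--> {A, B, C, D, E, F}  [seen]
{A, B, C, D, E} --y--> {A, B, C, D, E, F}  [seen]
{A, C, D, E, F} --x--> {A, B, C, D, E, F}  [seen]
{A, C, D, E, F} --y--> {A, C, D, E, F}  [seen]
{A, B, C, D, E, F} --x--> {A, B, C, D, E, F}  [seen]
{A, B, C, D, E, F} --y--> {A, B, C, D, E, F}  [seen]
Reachable DFA states: {A}, {A, B, C}, {C, F}, {A, B, C, D}, {A, B, C, E, F}, {A, B, C, D, E}, {A, C, D, E, F}, {A, B, C, D, E, F}.

8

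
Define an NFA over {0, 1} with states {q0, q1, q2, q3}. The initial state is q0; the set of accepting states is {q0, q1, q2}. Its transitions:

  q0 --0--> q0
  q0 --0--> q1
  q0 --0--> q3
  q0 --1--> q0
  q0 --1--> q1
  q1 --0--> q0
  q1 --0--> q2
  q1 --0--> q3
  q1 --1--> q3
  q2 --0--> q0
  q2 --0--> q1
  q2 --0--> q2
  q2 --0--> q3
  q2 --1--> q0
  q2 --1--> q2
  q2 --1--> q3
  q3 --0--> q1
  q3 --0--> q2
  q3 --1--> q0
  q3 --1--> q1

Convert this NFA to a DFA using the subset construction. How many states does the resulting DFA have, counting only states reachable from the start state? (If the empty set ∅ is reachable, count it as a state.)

Start state of the DFA: {q0}.
{q0} --0--> {q0, q1, q3}  [new]
{q0} --1--> {q0, q1}  [new]
{q0, q1, q3} --0--> {q0, q1, q2, q3}  [new]
{q0, q1, q3} --1--> {q0, q1, q3}  [seen]
{q0, q1} --0--> {q0, q1, q2, q3}  [seen]
{q0, q1} --1--> {q0, q1, q3}  [seen]
{q0, q1, q2, q3} --0--> {q0, q1, q2, q3}  [seen]
{q0, q1, q2, q3} --1--> {q0, q1, q2, q3}  [seen]
Reachable DFA states: {q0}, {q0, q1, q3}, {q0, q1}, {q0, q1, q2, q3}.

4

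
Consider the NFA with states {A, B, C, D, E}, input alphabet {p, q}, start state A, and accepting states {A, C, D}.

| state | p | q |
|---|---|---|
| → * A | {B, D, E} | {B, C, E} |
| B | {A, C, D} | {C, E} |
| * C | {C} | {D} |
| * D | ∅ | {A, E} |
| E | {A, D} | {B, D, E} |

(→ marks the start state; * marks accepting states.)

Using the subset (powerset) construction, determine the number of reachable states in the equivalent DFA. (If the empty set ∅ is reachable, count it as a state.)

6

Start state of the DFA: {A}.
{A} --p--> {B, D, E}  [new]
{A} --q--> {B, C, E}  [new]
{B, D, E} --p--> {A, C, D}  [new]
{B, D, E} --q--> {A, B, C, D, E}  [new]
{B, C, E} --p--> {A, C, D}  [seen]
{B, C, E} --q--> {B, C, D, E}  [new]
{A, C, D} --p--> {B, C, D, E}  [seen]
{A, C, D} --q--> {A, B, C, D, E}  [seen]
{A, B, C, D, E} --p--> {A, B, C, D, E}  [seen]
{A, B, C, D, E} --q--> {A, B, C, D, E}  [seen]
{B, C, D, E} --p--> {A, C, D}  [seen]
{B, C, D, E} --q--> {A, B, C, D, E}  [seen]
Reachable DFA states: {A}, {B, D, E}, {B, C, E}, {A, C, D}, {A, B, C, D, E}, {B, C, D, E}.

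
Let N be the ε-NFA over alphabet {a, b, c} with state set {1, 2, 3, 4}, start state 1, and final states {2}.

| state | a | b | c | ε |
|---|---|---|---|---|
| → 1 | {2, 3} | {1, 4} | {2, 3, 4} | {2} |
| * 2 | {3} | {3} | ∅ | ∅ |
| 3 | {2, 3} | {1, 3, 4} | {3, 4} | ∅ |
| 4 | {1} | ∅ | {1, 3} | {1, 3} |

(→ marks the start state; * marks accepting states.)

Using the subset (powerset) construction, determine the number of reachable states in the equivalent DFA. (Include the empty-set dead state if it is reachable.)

Start state of the DFA: {1, 2} (ε-closure of the NFA start).
{1, 2} --a--> {2, 3}  [new]
{1, 2} --b--> {1, 2, 3, 4}  [new]
{1, 2} --c--> {1, 2, 3, 4}  [seen]
{2, 3} --a--> {2, 3}  [seen]
{2, 3} --b--> {1, 2, 3, 4}  [seen]
{2, 3} --c--> {1, 2, 3, 4}  [seen]
{1, 2, 3, 4} --a--> {1, 2, 3}  [new]
{1, 2, 3, 4} --b--> {1, 2, 3, 4}  [seen]
{1, 2, 3, 4} --c--> {1, 2, 3, 4}  [seen]
{1, 2, 3} --a--> {2, 3}  [seen]
{1, 2, 3} --b--> {1, 2, 3, 4}  [seen]
{1, 2, 3} --c--> {1, 2, 3, 4}  [seen]
Reachable DFA states: {1, 2}, {2, 3}, {1, 2, 3, 4}, {1, 2, 3}.

4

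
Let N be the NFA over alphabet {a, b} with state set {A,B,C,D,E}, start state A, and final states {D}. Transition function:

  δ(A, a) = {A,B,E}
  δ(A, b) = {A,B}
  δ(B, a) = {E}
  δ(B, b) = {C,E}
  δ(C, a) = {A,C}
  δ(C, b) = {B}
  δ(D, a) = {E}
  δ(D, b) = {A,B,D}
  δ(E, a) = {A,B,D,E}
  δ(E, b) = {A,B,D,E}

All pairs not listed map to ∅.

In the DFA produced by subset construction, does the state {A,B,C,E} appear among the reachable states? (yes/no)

yes

Start state of the DFA: {A}.
{A} --a--> {A,B,E}  [new]
{A} --b--> {A,B}  [new]
{A,B,E} --a--> {A,B,D,E}  [new]
{A,B,E} --b--> {A,B,C,D,E}  [new]
{A,B} --a--> {A,B,E}  [seen]
{A,B} --b--> {A,B,C,E}  [new]
{A,B,D,E} --a--> {A,B,D,E}  [seen]
{A,B,D,E} --b--> {A,B,C,D,E}  [seen]
{A,B,C,D,E} --a--> {A,B,C,D,E}  [seen]
{A,B,C,D,E} --b--> {A,B,C,D,E}  [seen]
{A,B,C,E} --a--> {A,B,C,D,E}  [seen]
{A,B,C,E} --b--> {A,B,C,D,E}  [seen]
Reachable DFA states: {A}, {A,B,E}, {A,B}, {A,B,D,E}, {A,B,C,D,E}, {A,B,C,E}.
{A,B,C,E} is among them.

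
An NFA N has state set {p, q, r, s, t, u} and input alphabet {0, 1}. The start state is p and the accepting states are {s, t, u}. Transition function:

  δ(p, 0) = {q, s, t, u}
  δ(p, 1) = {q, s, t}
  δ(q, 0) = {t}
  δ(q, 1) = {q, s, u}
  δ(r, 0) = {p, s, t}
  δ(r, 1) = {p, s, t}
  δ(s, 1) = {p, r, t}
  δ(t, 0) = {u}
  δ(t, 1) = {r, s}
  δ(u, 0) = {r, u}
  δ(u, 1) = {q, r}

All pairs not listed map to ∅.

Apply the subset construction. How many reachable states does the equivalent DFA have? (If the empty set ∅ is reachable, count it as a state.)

Start state of the DFA: {p}.
{p} --0--> {q, s, t, u}  [new]
{p} --1--> {q, s, t}  [new]
{q, s, t, u} --0--> {r, t, u}  [new]
{q, s, t, u} --1--> {p, q, r, s, t, u}  [new]
{q, s, t} --0--> {t, u}  [new]
{q, s, t} --1--> {p, q, r, s, t, u}  [seen]
{r, t, u} --0--> {p, r, s, t, u}  [new]
{r, t, u} --1--> {p, q, r, s, t}  [new]
{p, q, r, s, t, u} --0--> {p, q, r, s, t, u}  [seen]
{p, q, r, s, t, u} --1--> {p, q, r, s, t, u}  [seen]
{t, u} --0--> {r, u}  [new]
{t, u} --1--> {q, r, s}  [new]
{p, r, s, t, u} --0--> {p, q, r, s, t, u}  [seen]
{p, r, s, t, u} --1--> {p, q, r, s, t}  [seen]
{p, q, r, s, t} --0--> {p, q, s, t, u}  [new]
{p, q, r, s, t} --1--> {p, q, r, s, t, u}  [seen]
{r, u} --0--> {p, r, s, t, u}  [seen]
{r, u} --1--> {p, q, r, s, t}  [seen]
{q, r, s} --0--> {p, s, t}  [new]
{q, r, s} --1--> {p, q, r, s, t, u}  [seen]
{p, q, s, t, u} --0--> {q, r, s, t, u}  [new]
{p, q, s, t, u} --1--> {p, q, r, s, t, u}  [seen]
{p, s, t} --0--> {q, s, t, u}  [seen]
{p, s, t} --1--> {p, q, r, s, t}  [seen]
{q, r, s, t, u} --0--> {p, r, s, t, u}  [seen]
{q, r, s, t, u} --1--> {p, q, r, s, t, u}  [seen]
Reachable DFA states: {p}, {q, s, t, u}, {q, s, t}, {r, t, u}, {p, q, r, s, t, u}, {t, u}, {p, r, s, t, u}, {p, q, r, s, t}, {r, u}, {q, r, s}, {p, q, s, t, u}, {p, s, t}, {q, r, s, t, u}.

13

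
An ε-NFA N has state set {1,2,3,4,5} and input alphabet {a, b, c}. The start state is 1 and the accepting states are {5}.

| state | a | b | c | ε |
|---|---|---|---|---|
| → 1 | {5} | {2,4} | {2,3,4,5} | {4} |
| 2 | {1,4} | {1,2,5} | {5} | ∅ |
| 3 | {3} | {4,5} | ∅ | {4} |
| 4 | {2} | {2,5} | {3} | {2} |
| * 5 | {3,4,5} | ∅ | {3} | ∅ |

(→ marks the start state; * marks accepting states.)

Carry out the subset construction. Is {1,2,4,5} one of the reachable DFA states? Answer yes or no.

Start state of the DFA: {1,2,4} (ε-closure of the NFA start).
{1,2,4} --a--> {1,2,4,5}  [new]
{1,2,4} --b--> {1,2,4,5}  [seen]
{1,2,4} --c--> {2,3,4,5}  [new]
{1,2,4,5} --a--> {1,2,3,4,5}  [new]
{1,2,4,5} --b--> {1,2,4,5}  [seen]
{1,2,4,5} --c--> {2,3,4,5}  [seen]
{2,3,4,5} --a--> {1,2,3,4,5}  [seen]
{2,3,4,5} --b--> {1,2,4,5}  [seen]
{2,3,4,5} --c--> {2,3,4,5}  [seen]
{1,2,3,4,5} --a--> {1,2,3,4,5}  [seen]
{1,2,3,4,5} --b--> {1,2,4,5}  [seen]
{1,2,3,4,5} --c--> {2,3,4,5}  [seen]
Reachable DFA states: {1,2,4}, {1,2,4,5}, {2,3,4,5}, {1,2,3,4,5}.
{1,2,4,5} is among them.

yes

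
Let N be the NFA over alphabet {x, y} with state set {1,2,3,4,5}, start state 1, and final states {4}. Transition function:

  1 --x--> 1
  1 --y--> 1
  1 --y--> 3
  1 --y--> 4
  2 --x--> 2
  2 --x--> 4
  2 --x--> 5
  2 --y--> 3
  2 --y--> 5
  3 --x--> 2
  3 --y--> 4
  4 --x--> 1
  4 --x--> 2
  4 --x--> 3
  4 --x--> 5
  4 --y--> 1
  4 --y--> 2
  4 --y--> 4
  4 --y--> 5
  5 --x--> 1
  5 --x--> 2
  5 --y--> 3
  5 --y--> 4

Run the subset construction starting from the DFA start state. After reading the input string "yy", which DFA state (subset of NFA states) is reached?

Start: {1}.
δ(1,y) = {1,3,4}.
Union: {1,3,4}.
After y: {1,3,4}.
δ(1,y) = {1,3,4}; δ(3,y) = {4}; δ(4,y) = {1,2,4,5}.
Union: {1,2,3,4,5}.
After y: {1,2,3,4,5}.

{1,2,3,4,5}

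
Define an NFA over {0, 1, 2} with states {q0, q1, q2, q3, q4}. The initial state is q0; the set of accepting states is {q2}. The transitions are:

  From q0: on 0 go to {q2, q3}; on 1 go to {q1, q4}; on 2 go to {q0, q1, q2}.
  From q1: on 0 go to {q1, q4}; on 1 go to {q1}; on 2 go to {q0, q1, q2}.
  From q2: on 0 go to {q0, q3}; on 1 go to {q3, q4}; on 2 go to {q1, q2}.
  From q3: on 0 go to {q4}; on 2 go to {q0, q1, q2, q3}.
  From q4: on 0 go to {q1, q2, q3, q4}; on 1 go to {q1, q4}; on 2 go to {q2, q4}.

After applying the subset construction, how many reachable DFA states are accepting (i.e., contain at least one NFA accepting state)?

Start state of the DFA: {q0}.
{q0} --0--> {q2, q3}  [new]
{q0} --1--> {q1, q4}  [new]
{q0} --2--> {q0, q1, q2}  [new]
{q2, q3} --0--> {q0, q3, q4}  [new]
{q2, q3} --1--> {q3, q4}  [new]
{q2, q3} --2--> {q0, q1, q2, q3}  [new]
{q1, q4} --0--> {q1, q2, q3, q4}  [new]
{q1, q4} --1--> {q1, q4}  [seen]
{q1, q4} --2--> {q0, q1, q2, q4}  [new]
{q0, q1, q2} --0--> {q0, q1, q2, q3, q4}  [new]
{q0, q1, q2} --1--> {q1, q3, q4}  [new]
{q0, q1, q2} --2--> {q0, q1, q2}  [seen]
{q0, q3, q4} --0--> {q1, q2, q3, q4}  [seen]
{q0, q3, q4} --1--> {q1, q4}  [seen]
{q0, q3, q4} --2--> {q0, q1, q2, q3, q4}  [seen]
{q3, q4} --0--> {q1, q2, q3, q4}  [seen]
{q3, q4} --1--> {q1, q4}  [seen]
{q3, q4} --2--> {q0, q1, q2, q3, q4}  [seen]
{q0, q1, q2, q3} --0--> {q0, q1, q2, q3, q4}  [seen]
{q0, q1, q2, q3} --1--> {q1, q3, q4}  [seen]
{q0, q1, q2, q3} --2--> {q0, q1, q2, q3}  [seen]
{q1, q2, q3, q4} --0--> {q0, q1, q2, q3, q4}  [seen]
{q1, q2, q3, q4} --1--> {q1, q3, q4}  [seen]
{q1, q2, q3, q4} --2--> {q0, q1, q2, q3, q4}  [seen]
{q0, q1, q2, q4} --0--> {q0, q1, q2, q3, q4}  [seen]
{q0, q1, q2, q4} --1--> {q1, q3, q4}  [seen]
{q0, q1, q2, q4} --2--> {q0, q1, q2, q4}  [seen]
{q0, q1, q2, q3, q4} --0--> {q0, q1, q2, q3, q4}  [seen]
{q0, q1, q2, q3, q4} --1--> {q1, q3, q4}  [seen]
{q0, q1, q2, q3, q4} --2--> {q0, q1, q2, q3, q4}  [seen]
{q1, q3, q4} --0--> {q1, q2, q3, q4}  [seen]
{q1, q3, q4} --1--> {q1, q4}  [seen]
{q1, q3, q4} --2--> {q0, q1, q2, q3, q4}  [seen]
Reachable DFA states: {q0}, {q2, q3}, {q1, q4}, {q0, q1, q2}, {q0, q3, q4}, {q3, q4}, {q0, q1, q2, q3}, {q1, q2, q3, q4}, {q0, q1, q2, q4}, {q0, q1, q2, q3, q4}, {q1, q3, q4}.
Accepting DFA states (contain an NFA accepting state): {q2, q3}, {q0, q1, q2}, {q0, q1, q2, q3}, {q1, q2, q3, q4}, {q0, q1, q2, q4}, {q0, q1, q2, q3, q4}.

6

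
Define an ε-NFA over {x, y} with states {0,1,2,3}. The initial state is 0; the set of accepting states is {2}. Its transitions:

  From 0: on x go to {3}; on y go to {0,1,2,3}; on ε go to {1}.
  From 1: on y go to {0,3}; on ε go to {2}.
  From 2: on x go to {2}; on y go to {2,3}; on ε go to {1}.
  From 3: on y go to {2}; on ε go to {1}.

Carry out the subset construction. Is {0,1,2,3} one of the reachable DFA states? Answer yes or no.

Start state of the DFA: {0,1,2} (ε-closure of the NFA start).
{0,1,2} --x--> {1,2,3}  [new]
{0,1,2} --y--> {0,1,2,3}  [new]
{1,2,3} --x--> {1,2}  [new]
{1,2,3} --y--> {0,1,2,3}  [seen]
{0,1,2,3} --x--> {1,2,3}  [seen]
{0,1,2,3} --y--> {0,1,2,3}  [seen]
{1,2} --x--> {1,2}  [seen]
{1,2} --y--> {0,1,2,3}  [seen]
Reachable DFA states: {0,1,2}, {1,2,3}, {0,1,2,3}, {1,2}.
{0,1,2,3} is among them.

yes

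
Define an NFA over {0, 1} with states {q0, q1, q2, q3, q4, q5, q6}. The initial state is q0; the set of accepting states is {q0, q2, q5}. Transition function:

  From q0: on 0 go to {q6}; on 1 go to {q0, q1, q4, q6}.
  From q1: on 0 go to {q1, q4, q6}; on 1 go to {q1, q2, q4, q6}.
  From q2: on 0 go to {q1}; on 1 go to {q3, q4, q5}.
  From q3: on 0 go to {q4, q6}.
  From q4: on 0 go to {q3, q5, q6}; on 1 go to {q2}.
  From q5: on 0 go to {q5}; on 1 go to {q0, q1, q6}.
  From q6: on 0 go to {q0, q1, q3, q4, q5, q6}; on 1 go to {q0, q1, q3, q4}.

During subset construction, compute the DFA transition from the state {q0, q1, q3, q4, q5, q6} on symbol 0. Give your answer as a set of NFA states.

δ(q0,0) = {q6}; δ(q1,0) = {q1, q4, q6}; δ(q3,0) = {q4, q6}; δ(q4,0) = {q3, q5, q6}; δ(q5,0) = {q5}; δ(q6,0) = {q0, q1, q3, q4, q5, q6}.
Union: {q0, q1, q3, q4, q5, q6}.

{q0, q1, q3, q4, q5, q6}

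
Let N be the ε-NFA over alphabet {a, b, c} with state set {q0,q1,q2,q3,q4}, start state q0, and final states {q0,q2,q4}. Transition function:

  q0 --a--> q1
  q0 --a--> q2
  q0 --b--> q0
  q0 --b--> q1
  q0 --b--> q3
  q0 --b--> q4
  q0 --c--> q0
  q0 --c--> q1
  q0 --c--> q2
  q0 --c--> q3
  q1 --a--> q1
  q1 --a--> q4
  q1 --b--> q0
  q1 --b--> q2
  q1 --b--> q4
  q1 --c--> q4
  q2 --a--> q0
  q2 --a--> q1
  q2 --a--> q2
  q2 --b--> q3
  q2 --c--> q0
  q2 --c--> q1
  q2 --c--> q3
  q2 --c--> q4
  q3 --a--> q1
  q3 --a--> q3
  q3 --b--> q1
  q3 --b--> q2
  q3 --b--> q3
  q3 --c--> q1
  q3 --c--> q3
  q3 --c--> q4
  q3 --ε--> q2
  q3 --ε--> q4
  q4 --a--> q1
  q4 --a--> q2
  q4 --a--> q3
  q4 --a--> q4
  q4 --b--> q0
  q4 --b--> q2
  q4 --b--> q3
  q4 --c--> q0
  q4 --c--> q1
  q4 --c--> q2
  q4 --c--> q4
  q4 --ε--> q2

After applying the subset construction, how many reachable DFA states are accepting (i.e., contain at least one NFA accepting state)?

5

Start state of the DFA: {q0} (ε-closure of the NFA start).
{q0} --a--> {q1,q2}  [new]
{q0} --b--> {q0,q1,q2,q3,q4}  [new]
{q0} --c--> {q0,q1,q2,q3,q4}  [seen]
{q1,q2} --a--> {q0,q1,q2,q4}  [new]
{q1,q2} --b--> {q0,q2,q3,q4}  [new]
{q1,q2} --c--> {q0,q1,q2,q3,q4}  [seen]
{q0,q1,q2,q3,q4} --a--> {q0,q1,q2,q3,q4}  [seen]
{q0,q1,q2,q3,q4} --b--> {q0,q1,q2,q3,q4}  [seen]
{q0,q1,q2,q3,q4} --c--> {q0,q1,q2,q3,q4}  [seen]
{q0,q1,q2,q4} --a--> {q0,q1,q2,q3,q4}  [seen]
{q0,q1,q2,q4} --b--> {q0,q1,q2,q3,q4}  [seen]
{q0,q1,q2,q4} --c--> {q0,q1,q2,q3,q4}  [seen]
{q0,q2,q3,q4} --a--> {q0,q1,q2,q3,q4}  [seen]
{q0,q2,q3,q4} --b--> {q0,q1,q2,q3,q4}  [seen]
{q0,q2,q3,q4} --c--> {q0,q1,q2,q3,q4}  [seen]
Reachable DFA states: {q0}, {q1,q2}, {q0,q1,q2,q3,q4}, {q0,q1,q2,q4}, {q0,q2,q3,q4}.
Accepting DFA states (contain an NFA accepting state): {q0}, {q1,q2}, {q0,q1,q2,q3,q4}, {q0,q1,q2,q4}, {q0,q2,q3,q4}.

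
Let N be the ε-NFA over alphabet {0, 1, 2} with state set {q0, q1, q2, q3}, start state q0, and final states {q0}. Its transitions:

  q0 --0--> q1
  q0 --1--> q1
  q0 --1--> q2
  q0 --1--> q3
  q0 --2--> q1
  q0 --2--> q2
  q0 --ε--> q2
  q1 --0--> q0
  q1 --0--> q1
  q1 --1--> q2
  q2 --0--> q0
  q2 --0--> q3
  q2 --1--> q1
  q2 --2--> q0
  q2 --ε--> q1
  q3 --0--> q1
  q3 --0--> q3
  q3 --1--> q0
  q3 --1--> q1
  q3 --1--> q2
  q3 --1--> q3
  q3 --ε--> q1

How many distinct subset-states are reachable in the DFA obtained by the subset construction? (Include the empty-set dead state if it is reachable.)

Start state of the DFA: {q0, q1, q2} (ε-closure of the NFA start).
{q0, q1, q2} --0--> {q0, q1, q2, q3}  [new]
{q0, q1, q2} --1--> {q1, q2, q3}  [new]
{q0, q1, q2} --2--> {q0, q1, q2}  [seen]
{q0, q1, q2, q3} --0--> {q0, q1, q2, q3}  [seen]
{q0, q1, q2, q3} --1--> {q0, q1, q2, q3}  [seen]
{q0, q1, q2, q3} --2--> {q0, q1, q2}  [seen]
{q1, q2, q3} --0--> {q0, q1, q2, q3}  [seen]
{q1, q2, q3} --1--> {q0, q1, q2, q3}  [seen]
{q1, q2, q3} --2--> {q0, q1, q2}  [seen]
Reachable DFA states: {q0, q1, q2}, {q0, q1, q2, q3}, {q1, q2, q3}.

3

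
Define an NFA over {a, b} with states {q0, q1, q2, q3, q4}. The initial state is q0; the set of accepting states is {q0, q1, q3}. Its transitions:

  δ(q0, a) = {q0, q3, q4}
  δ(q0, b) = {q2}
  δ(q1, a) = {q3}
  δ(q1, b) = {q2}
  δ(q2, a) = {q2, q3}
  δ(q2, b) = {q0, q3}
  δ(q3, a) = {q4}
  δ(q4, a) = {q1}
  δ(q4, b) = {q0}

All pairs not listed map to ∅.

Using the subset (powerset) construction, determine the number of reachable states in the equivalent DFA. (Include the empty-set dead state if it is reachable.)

Start state of the DFA: {q0}.
{q0} --a--> {q0, q3, q4}  [new]
{q0} --b--> {q2}  [new]
{q0, q3, q4} --a--> {q0, q1, q3, q4}  [new]
{q0, q3, q4} --b--> {q0, q2}  [new]
{q2} --a--> {q2, q3}  [new]
{q2} --b--> {q0, q3}  [new]
{q0, q1, q3, q4} --a--> {q0, q1, q3, q4}  [seen]
{q0, q1, q3, q4} --b--> {q0, q2}  [seen]
{q0, q2} --a--> {q0, q2, q3, q4}  [new]
{q0, q2} --b--> {q0, q2, q3}  [new]
{q2, q3} --a--> {q2, q3, q4}  [new]
{q2, q3} --b--> {q0, q3}  [seen]
{q0, q3} --a--> {q0, q3, q4}  [seen]
{q0, q3} --b--> {q2}  [seen]
{q0, q2, q3, q4} --a--> {q0, q1, q2, q3, q4}  [new]
{q0, q2, q3, q4} --b--> {q0, q2, q3}  [seen]
{q0, q2, q3} --a--> {q0, q2, q3, q4}  [seen]
{q0, q2, q3} --b--> {q0, q2, q3}  [seen]
{q2, q3, q4} --a--> {q1, q2, q3, q4}  [new]
{q2, q3, q4} --b--> {q0, q3}  [seen]
{q0, q1, q2, q3, q4} --a--> {q0, q1, q2, q3, q4}  [seen]
{q0, q1, q2, q3, q4} --b--> {q0, q2, q3}  [seen]
{q1, q2, q3, q4} --a--> {q1, q2, q3, q4}  [seen]
{q1, q2, q3, q4} --b--> {q0, q2, q3}  [seen]
Reachable DFA states: {q0}, {q0, q3, q4}, {q2}, {q0, q1, q3, q4}, {q0, q2}, {q2, q3}, {q0, q3}, {q0, q2, q3, q4}, {q0, q2, q3}, {q2, q3, q4}, {q0, q1, q2, q3, q4}, {q1, q2, q3, q4}.

12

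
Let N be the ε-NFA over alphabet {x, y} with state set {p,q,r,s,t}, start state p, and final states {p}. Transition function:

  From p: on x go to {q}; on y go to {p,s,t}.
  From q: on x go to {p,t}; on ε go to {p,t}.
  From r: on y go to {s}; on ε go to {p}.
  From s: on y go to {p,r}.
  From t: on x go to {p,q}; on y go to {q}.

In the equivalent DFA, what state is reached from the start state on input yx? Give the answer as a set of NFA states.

{p,q,t}

Start: {p}.
δ(p,y) = {p,s,t}.
Union: {p,s,t}.
After y: {p,s,t}.
δ(p,x) = {q}; δ(s,x) = ∅; δ(t,x) = {p,q}.
Union: {p,q}.
ε-closure gives {p,q,t}.
After x: {p,q,t}.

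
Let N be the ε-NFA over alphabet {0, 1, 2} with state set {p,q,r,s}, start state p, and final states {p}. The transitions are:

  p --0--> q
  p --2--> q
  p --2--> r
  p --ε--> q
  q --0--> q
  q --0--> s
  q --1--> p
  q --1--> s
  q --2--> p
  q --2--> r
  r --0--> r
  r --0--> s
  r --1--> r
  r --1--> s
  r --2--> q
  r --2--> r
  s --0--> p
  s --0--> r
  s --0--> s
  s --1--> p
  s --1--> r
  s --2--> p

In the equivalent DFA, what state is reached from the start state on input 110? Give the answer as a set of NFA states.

Start: {p,q}.
δ(p,1) = ∅; δ(q,1) = {p,s}.
Union: {p,s}.
ε-closure gives {p,q,s}.
After 1: {p,q,s}.
δ(p,1) = ∅; δ(q,1) = {p,s}; δ(s,1) = {p,r}.
Union: {p,r,s}.
ε-closure gives {p,q,r,s}.
After 1: {p,q,r,s}.
δ(p,0) = {q}; δ(q,0) = {q,s}; δ(r,0) = {r,s}; δ(s,0) = {p,r,s}.
Union: {p,q,r,s}.
After 0: {p,q,r,s}.

{p,q,r,s}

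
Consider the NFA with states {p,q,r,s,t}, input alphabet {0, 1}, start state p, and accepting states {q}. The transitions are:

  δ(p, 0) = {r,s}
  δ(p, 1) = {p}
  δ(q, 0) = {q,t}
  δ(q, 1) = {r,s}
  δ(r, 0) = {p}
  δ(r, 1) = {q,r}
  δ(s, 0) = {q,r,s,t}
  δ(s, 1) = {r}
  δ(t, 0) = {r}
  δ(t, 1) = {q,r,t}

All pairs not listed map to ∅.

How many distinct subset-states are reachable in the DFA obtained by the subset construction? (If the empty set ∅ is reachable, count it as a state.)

Start state of the DFA: {p}.
{p} --0--> {r,s}  [new]
{p} --1--> {p}  [seen]
{r,s} --0--> {p,q,r,s,t}  [new]
{r,s} --1--> {q,r}  [new]
{p,q,r,s,t} --0--> {p,q,r,s,t}  [seen]
{p,q,r,s,t} --1--> {p,q,r,s,t}  [seen]
{q,r} --0--> {p,q,t}  [new]
{q,r} --1--> {q,r,s}  [new]
{p,q,t} --0--> {q,r,s,t}  [new]
{p,q,t} --1--> {p,q,r,s,t}  [seen]
{q,r,s} --0--> {p,q,r,s,t}  [seen]
{q,r,s} --1--> {q,r,s}  [seen]
{q,r,s,t} --0--> {p,q,r,s,t}  [seen]
{q,r,s,t} --1--> {q,r,s,t}  [seen]
Reachable DFA states: {p}, {r,s}, {p,q,r,s,t}, {q,r}, {p,q,t}, {q,r,s}, {q,r,s,t}.

7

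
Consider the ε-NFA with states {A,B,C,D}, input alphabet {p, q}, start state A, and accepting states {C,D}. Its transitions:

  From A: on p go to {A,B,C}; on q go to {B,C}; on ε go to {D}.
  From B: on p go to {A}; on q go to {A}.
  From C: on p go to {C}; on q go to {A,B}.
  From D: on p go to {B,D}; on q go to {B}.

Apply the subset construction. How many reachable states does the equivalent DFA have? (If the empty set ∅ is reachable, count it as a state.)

Start state of the DFA: {A,D} (ε-closure of the NFA start).
{A,D} --p--> {A,B,C,D}  [new]
{A,D} --q--> {B,C}  [new]
{A,B,C,D} --p--> {A,B,C,D}  [seen]
{A,B,C,D} --q--> {A,B,C,D}  [seen]
{B,C} --p--> {A,C,D}  [new]
{B,C} --q--> {A,B,D}  [new]
{A,C,D} --p--> {A,B,C,D}  [seen]
{A,C,D} --q--> {A,B,C,D}  [seen]
{A,B,D} --p--> {A,B,C,D}  [seen]
{A,B,D} --q--> {A,B,C,D}  [seen]
Reachable DFA states: {A,D}, {A,B,C,D}, {B,C}, {A,C,D}, {A,B,D}.

5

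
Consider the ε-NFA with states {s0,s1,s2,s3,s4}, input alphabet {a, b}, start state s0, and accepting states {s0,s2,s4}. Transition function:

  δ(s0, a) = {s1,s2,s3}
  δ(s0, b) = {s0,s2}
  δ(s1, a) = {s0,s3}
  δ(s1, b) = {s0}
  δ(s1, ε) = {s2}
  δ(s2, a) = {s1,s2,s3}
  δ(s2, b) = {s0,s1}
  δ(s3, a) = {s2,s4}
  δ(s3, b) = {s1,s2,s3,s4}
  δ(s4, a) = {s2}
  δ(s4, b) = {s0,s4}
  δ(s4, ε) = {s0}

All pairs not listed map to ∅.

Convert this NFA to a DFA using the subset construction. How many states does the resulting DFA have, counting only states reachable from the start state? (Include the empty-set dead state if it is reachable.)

Start state of the DFA: {s0} (ε-closure of the NFA start).
{s0} --a--> {s1,s2,s3}  [new]
{s0} --b--> {s0,s2}  [new]
{s1,s2,s3} --a--> {s0,s1,s2,s3,s4}  [new]
{s1,s2,s3} --b--> {s0,s1,s2,s3,s4}  [seen]
{s0,s2} --a--> {s1,s2,s3}  [seen]
{s0,s2} --b--> {s0,s1,s2}  [new]
{s0,s1,s2,s3,s4} --a--> {s0,s1,s2,s3,s4}  [seen]
{s0,s1,s2,s3,s4} --b--> {s0,s1,s2,s3,s4}  [seen]
{s0,s1,s2} --a--> {s0,s1,s2,s3}  [new]
{s0,s1,s2} --b--> {s0,s1,s2}  [seen]
{s0,s1,s2,s3} --a--> {s0,s1,s2,s3,s4}  [seen]
{s0,s1,s2,s3} --b--> {s0,s1,s2,s3,s4}  [seen]
Reachable DFA states: {s0}, {s1,s2,s3}, {s0,s2}, {s0,s1,s2,s3,s4}, {s0,s1,s2}, {s0,s1,s2,s3}.

6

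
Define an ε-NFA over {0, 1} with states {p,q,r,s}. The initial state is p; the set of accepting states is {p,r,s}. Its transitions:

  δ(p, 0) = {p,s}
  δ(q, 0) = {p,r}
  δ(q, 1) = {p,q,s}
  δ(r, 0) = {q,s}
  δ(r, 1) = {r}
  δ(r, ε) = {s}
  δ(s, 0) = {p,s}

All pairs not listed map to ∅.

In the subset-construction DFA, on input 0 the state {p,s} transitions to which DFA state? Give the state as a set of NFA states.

{p,s}

δ(p,0) = {p,s}; δ(s,0) = {p,s}.
Union: {p,s}.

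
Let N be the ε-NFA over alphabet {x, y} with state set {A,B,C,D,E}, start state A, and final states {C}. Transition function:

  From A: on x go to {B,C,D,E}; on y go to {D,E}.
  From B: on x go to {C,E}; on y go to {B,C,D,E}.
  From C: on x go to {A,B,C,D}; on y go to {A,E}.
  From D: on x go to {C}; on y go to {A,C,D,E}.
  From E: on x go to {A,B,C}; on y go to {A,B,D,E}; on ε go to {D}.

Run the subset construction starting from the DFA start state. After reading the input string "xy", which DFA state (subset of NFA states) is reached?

{A,B,C,D,E}

Start: {A}.
δ(A,x) = {B,C,D,E}.
Union: {B,C,D,E}.
After x: {B,C,D,E}.
δ(B,y) = {B,C,D,E}; δ(C,y) = {A,E}; δ(D,y) = {A,C,D,E}; δ(E,y) = {A,B,D,E}.
Union: {A,B,C,D,E}.
After y: {A,B,C,D,E}.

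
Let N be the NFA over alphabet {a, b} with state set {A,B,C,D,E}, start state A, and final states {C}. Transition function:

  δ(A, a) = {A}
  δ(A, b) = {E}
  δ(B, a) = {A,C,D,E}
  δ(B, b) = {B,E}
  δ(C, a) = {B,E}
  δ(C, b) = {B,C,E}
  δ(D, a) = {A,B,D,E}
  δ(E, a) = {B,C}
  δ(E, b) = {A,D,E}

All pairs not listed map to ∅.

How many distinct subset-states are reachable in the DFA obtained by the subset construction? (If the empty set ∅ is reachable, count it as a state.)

Start state of the DFA: {A}.
{A} --a--> {A}  [seen]
{A} --b--> {E}  [new]
{E} --a--> {B,C}  [new]
{E} --b--> {A,D,E}  [new]
{B,C} --a--> {A,B,C,D,E}  [new]
{B,C} --b--> {B,C,E}  [new]
{A,D,E} --a--> {A,B,C,D,E}  [seen]
{A,D,E} --b--> {A,D,E}  [seen]
{A,B,C,D,E} --a--> {A,B,C,D,E}  [seen]
{A,B,C,D,E} --b--> {A,B,C,D,E}  [seen]
{B,C,E} --a--> {A,B,C,D,E}  [seen]
{B,C,E} --b--> {A,B,C,D,E}  [seen]
Reachable DFA states: {A}, {E}, {B,C}, {A,D,E}, {A,B,C,D,E}, {B,C,E}.

6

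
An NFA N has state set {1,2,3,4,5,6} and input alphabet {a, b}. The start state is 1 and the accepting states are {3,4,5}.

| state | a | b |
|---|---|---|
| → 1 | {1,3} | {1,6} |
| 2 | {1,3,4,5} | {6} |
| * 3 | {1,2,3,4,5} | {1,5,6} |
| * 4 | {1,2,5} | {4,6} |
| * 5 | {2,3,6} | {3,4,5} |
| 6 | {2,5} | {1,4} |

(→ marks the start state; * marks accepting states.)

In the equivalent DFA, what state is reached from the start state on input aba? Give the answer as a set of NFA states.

Start: {1}.
δ(1,a) = {1,3}.
Union: {1,3}.
After a: {1,3}.
δ(1,b) = {1,6}; δ(3,b) = {1,5,6}.
Union: {1,5,6}.
After b: {1,5,6}.
δ(1,a) = {1,3}; δ(5,a) = {2,3,6}; δ(6,a) = {2,5}.
Union: {1,2,3,5,6}.
After a: {1,2,3,5,6}.

{1,2,3,5,6}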